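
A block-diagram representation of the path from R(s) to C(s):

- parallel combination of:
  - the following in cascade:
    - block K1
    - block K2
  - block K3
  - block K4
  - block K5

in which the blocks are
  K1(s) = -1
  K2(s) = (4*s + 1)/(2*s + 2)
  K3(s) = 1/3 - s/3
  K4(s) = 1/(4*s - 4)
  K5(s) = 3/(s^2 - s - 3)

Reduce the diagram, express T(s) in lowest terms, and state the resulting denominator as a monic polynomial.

Answer: s^4 - s^3 - 4*s^2 + s + 3

Working:
1. cascade K1, K2 -> (-4*s - 1)/(2*s + 2)
2. reduce the parallel group (K1*K2), K3, K4, K5 -> (-4*s^5 - 16*s^4 + 57*s^3 + 76*s^2 - 80*s - 51)/(12*s^4 - 12*s^3 - 48*s^2 + 12*s + 36)
T(s) is the step-2 result (common factors already cancelled). Leading coefficient of the denominator: 12. Divide through by 12 for the monic polynomial.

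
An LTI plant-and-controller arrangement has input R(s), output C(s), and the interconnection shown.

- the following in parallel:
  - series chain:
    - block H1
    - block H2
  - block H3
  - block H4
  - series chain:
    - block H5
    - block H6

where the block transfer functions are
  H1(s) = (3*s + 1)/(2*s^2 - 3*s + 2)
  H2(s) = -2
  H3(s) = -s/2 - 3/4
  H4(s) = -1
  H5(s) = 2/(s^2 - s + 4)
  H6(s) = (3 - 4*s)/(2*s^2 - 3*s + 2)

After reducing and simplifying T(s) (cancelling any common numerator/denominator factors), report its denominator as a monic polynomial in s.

The answer is s^4 - 5*s^3/2 + 13*s^2/2 - 7*s + 4.

Reasoning:
1. series reduction of H1, H2 = (-6*s - 2)/(2*s^2 - 3*s + 2)
2. multiply H5, H6 (series) = (6 - 8*s)/(2*s^4 - 5*s^3 + 13*s^2 - 14*s + 8)
3. reduce the parallel group (H1*H2), H3, H4, (H5*H6) = (-4*s^5 - 4*s^4 - 15*s^3 - 47*s^2 - 38*s - 64)/(8*s^4 - 20*s^3 + 52*s^2 - 56*s + 32)
No further cancellation is possible in the step-3 result, so that is T(s). Its denominator becomes monic after dividing by the leading coefficient 8.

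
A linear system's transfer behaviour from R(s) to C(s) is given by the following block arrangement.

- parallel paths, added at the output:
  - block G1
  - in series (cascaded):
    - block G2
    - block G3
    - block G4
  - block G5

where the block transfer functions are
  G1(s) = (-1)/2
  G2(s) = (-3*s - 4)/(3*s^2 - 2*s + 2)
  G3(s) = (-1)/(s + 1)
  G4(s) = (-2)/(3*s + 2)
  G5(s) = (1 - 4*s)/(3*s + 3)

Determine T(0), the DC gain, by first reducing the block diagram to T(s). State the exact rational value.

[1] multiply G2, G3, G4 (series); result (-6*s - 8)/(9*s^4 + 9*s^3 + 2*s^2 + 6*s + 4)
[2] combine G1, (G2*G3*G4), G5 in parallel; result (-99*s^4 - 9*s^3 - 22*s^2 - 82*s - 52)/(54*s^4 + 54*s^3 + 12*s^2 + 36*s + 24)
DC gain: substitute s = 0 into T(s) from step 2: T(0) = -52/24 = -13/6.

Answer: -13/6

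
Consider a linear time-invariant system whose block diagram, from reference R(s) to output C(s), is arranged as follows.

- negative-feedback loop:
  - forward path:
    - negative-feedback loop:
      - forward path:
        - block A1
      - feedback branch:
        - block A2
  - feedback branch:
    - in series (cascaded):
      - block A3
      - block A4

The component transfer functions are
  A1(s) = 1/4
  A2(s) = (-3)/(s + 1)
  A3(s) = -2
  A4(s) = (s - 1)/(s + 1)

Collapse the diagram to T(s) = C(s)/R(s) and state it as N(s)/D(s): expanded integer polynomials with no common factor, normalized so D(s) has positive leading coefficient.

First reduce the diagram to T(s).

1. feedback reduction of A1, A2, giving (s + 1)/(4*s + 1)
2. multiply A3, A4 (series), giving (2 - 2*s)/(s + 1)
3. reduce the feedback loop with forward [A1/(1+A1*A2)] and return (A3*A4) - this is the overall T(s), already in the required normalized form

Answer: (s + 1)/(2*s + 3)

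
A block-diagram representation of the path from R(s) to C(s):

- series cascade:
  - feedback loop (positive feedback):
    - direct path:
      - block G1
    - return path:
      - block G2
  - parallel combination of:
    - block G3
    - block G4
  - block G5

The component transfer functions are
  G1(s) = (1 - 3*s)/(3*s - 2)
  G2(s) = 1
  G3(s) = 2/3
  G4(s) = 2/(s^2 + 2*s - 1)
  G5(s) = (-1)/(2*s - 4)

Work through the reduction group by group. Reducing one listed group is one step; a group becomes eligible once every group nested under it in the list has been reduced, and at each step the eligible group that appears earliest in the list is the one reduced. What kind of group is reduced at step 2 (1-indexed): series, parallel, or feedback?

Reducing step by step:

1. collapse the loop (G1 forward, G2 return)
2. sum the parallel branches G3, G4
3. combine [G1/(1-G1*G2)], (G3+G4), G5 in series
The group at step 2 is a parallel group.

Answer: parallel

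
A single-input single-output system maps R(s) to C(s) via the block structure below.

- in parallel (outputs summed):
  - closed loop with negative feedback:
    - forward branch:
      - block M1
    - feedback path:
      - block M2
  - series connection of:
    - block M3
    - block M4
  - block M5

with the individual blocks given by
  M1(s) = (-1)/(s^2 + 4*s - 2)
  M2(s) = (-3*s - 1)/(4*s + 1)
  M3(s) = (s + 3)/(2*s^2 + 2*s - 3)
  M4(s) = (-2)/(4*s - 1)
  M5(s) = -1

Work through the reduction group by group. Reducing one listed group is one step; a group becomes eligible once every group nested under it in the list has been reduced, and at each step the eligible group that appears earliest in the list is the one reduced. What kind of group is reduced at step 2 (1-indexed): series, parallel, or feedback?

1. feedback reduction of M1, M2
2. series reduction of M3, M4
3. add [M1/(1+M1*M2)], (M3*M4), M5 (parallel)
The group at step 2 is a series group.

Answer: series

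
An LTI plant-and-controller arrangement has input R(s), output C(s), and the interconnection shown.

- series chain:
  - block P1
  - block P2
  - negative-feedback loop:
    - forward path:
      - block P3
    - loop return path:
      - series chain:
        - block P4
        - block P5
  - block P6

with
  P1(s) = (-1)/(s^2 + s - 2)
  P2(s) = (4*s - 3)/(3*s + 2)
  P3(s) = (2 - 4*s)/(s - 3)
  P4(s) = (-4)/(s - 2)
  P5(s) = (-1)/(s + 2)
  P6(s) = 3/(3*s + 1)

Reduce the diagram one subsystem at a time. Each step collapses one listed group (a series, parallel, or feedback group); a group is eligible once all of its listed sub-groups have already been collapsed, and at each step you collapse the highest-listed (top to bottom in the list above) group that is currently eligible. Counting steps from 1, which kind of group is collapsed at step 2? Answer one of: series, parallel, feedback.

[1] cascade P4, P5
[2] reduce the feedback loop with forward P3 and return (P4*P5)
[3] cascade P1, P2, [P3/(1+P3*(P4*P5))], P6
At step 2 the group reduced is feedback.

Therefore the answer is feedback.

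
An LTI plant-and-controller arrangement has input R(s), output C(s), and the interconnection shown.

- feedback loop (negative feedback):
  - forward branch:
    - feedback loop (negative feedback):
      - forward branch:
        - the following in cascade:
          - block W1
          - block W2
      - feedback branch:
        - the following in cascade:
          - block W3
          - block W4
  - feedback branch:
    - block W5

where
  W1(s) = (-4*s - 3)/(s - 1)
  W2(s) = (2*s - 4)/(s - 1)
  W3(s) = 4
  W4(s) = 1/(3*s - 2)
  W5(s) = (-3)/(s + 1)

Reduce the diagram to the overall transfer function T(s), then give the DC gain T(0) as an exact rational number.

Step 1: cascade W1, W2, giving (-8*s^2 + 10*s + 12)/(s^2 - 2*s + 1)
Step 2: combine W3, W4 in series, giving 4/(3*s - 2)
Step 3: collapse the loop ((W1*W2) forward, (W3*W4) return), giving (-24*s^3 + 46*s^2 + 16*s - 24)/(3*s^3 - 40*s^2 + 47*s + 46)
Step 4: reduce the feedback loop with forward [(W1*W2)/(1+(W1*W2)*(W3*W4))] and return W5, giving (-24*s^4 + 22*s^3 + 62*s^2 - 8*s - 24)/(3*s^4 + 35*s^3 - 131*s^2 + 45*s + 118)
That last expression is T(s); at s = 0 only the constant terms survive, so T(0) = -24/118 = -12/59.

Therefore the answer is -12/59.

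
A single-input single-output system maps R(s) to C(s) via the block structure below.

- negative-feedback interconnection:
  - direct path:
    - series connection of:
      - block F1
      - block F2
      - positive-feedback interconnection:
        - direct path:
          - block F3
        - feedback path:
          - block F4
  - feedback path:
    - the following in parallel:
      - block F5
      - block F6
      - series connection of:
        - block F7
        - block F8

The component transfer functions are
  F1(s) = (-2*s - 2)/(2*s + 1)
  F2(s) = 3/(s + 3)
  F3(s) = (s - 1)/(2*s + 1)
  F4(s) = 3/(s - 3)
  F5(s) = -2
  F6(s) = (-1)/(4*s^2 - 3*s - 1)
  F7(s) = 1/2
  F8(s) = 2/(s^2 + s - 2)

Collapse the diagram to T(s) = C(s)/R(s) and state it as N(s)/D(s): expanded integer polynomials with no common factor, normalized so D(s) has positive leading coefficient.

(1) reduce the feedback loop with forward F3 and return F4: (s^2 - 4*s + 3)/(2*s^2 - 8*s)
(2) cascade F1, F2, [F3/(1-F3*F4)]: (-3*s^3 + 9*s^2 + 3*s - 9)/(2*s^4 - s^3 - 25*s^2 - 12*s)
(3) series reduction of F7, F8: 1/(s^2 + s - 2)
(4) parallel reduction of F5, F6, (F7*F8): (-8*s^3 - 10*s^2 + 17*s + 3)/(4*s^3 + 5*s^2 - 7*s - 2)
(5) apply the feedback formula to (F1*F2*[F3/(1-F3*F4)]), (F5+F6+(F7*F8)): this yields T(s), and no further normalization is needed

Answer: (-12*s^5 + 9*s^4 + 87*s^3 + 9*s^2 - 75*s - 18)/(8*s^6 + 38*s^5 - 123*s^4 - 458*s^3 - 155*s^2 + 147*s + 27)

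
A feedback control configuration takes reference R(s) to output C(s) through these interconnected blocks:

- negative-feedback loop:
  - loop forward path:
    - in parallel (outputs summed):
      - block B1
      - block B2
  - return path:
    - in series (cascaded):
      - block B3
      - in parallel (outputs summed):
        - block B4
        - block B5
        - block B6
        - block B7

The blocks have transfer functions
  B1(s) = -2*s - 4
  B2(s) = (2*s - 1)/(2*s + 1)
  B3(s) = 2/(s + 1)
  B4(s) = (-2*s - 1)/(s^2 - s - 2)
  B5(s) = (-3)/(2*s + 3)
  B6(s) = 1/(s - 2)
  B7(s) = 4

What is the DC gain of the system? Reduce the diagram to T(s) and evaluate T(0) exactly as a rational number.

Step 1. reduce the parallel group B1, B2 gives (-4*s^2 - 8*s - 5)/(2*s + 1)
Step 2. sum the parallel branches B4, B5, B6, B7 gives (8*s^3 - s^2 - 28*s - 18)/(2*s^3 + s^2 - 7*s - 6)
Step 3. combine B3, (B4+B5+B6+B7) in series gives (16*s^3 - 2*s^2 - 56*s - 36)/(2*s^4 + 3*s^3 - 6*s^2 - 13*s - 6)
Step 4. close the feedback loop around (B1+B2), (B3*(B4+B5+B6+B7)) gives (8*s^6 + 28*s^5 + 10*s^4 - 85*s^3 - 158*s^2 - 113*s - 30)/(60*s^5 + 112*s^4 - 151*s^3 - 570*s^2 - 543*s - 174)
That last expression is T(s); at s = 0 only the constant terms survive, so T(0) = -30/(-174) = 5/29.

Hence the answer: 5/29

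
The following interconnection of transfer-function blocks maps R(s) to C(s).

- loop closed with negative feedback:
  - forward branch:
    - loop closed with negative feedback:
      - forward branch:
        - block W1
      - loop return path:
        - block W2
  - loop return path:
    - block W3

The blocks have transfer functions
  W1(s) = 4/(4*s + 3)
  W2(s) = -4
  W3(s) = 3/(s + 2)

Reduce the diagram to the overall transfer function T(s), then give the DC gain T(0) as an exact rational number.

First reduce the diagram to T(s).

(1) apply the feedback formula to W1, W2: 4/(4*s - 13)
(2) apply the feedback formula to [W1/(1+W1*W2)], W3: (4*s + 8)/(4*s^2 - 5*s - 14)
DC gain: substitute s = 0 into T(s) from step 2: T(0) = 8/(-14) = -4/7.

Answer: -4/7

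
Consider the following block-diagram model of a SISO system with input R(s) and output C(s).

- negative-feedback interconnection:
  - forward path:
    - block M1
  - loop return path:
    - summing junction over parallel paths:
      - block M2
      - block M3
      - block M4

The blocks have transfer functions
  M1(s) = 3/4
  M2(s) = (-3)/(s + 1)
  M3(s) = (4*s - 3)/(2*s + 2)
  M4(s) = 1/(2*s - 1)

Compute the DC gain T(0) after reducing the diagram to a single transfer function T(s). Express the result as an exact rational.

Reducing step by step:

Step 1. sum the parallel branches M2, M3, M4, giving (8*s^2 - 20*s + 11)/(4*s^2 + 2*s - 2)
Step 2. reduce the feedback loop with forward M1 and return (M2+M3+M4), giving (12*s^2 + 6*s - 6)/(40*s^2 - 52*s + 25)
That last expression is T(s); at s = 0 only the constant terms survive, so T(0) = -6/25.

Answer: -6/25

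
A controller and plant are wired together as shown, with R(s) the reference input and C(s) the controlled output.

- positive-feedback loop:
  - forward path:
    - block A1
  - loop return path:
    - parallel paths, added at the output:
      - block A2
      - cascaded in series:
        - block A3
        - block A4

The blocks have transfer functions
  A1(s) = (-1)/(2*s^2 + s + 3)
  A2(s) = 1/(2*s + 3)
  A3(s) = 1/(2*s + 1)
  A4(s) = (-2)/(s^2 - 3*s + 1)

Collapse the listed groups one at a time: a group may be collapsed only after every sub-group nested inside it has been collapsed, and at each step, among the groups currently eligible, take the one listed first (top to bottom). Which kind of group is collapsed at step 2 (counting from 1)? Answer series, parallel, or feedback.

1. reduce the series chain A3, A4
2. reduce the parallel group A2, (A3*A4)
3. feedback reduction of A1, (A2+(A3*A4))
Step 2: parallel.

Final answer: parallel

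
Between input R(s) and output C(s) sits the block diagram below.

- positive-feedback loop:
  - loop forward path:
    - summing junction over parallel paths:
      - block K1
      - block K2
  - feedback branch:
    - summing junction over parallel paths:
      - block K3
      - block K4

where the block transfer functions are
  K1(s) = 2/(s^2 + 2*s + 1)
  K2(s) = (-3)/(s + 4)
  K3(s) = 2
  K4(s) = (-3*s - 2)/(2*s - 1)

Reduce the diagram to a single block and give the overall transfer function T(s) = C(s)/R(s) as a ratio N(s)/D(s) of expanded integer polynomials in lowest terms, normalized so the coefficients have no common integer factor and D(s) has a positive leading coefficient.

Answer: (-6*s^3 - 5*s^2 + 14*s - 5)/(2*s^4 + 14*s^3 + 4*s^2 - 22*s + 16)

Working:
[1] add K1, K2 (parallel): (-3*s^2 - 4*s + 5)/(s^3 + 6*s^2 + 9*s + 4)
[2] combine K3, K4 in parallel: (s - 4)/(2*s - 1)
[3] reduce the feedback loop with forward (K1+K2) and return (K3+K4): this yields T(s), and no further normalization is needed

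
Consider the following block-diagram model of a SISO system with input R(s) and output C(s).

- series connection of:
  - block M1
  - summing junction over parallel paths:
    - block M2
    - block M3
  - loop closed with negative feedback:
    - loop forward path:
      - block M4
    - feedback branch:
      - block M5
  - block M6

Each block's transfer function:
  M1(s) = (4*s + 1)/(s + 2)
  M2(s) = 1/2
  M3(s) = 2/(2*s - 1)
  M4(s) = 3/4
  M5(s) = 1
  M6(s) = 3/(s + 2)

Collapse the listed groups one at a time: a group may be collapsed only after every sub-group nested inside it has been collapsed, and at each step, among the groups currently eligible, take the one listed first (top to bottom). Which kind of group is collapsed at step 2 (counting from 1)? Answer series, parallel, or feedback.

Step 1: sum the parallel branches M2, M3
Step 2: collapse the loop (M4 forward, M5 return)
Step 3: series reduction of M1, (M2+M3), [M4/(1+M4*M5)], M6
Step 2 collapses a feedback group.

Hence the answer: feedback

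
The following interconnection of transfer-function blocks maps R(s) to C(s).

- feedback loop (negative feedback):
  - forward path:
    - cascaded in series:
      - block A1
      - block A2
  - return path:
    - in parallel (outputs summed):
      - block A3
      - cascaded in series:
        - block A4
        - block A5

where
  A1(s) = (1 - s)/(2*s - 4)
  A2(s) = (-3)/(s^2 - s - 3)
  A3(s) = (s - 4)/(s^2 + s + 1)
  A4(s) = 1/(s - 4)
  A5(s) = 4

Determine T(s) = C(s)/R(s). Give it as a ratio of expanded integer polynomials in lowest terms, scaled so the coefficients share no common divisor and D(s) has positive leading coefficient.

Step 1: combine A1, A2 in series; result (3*s - 3)/(2*s^3 - 6*s^2 - 2*s + 12)
Step 2: reduce the series chain A4, A5; result 4/(s - 4)
Step 3: add A3, (A4*A5) (parallel); result (5*s^2 - 4*s + 20)/(s^3 - 3*s^2 - 3*s - 4)
Step 4: reduce the feedback loop with forward (A1*A2) and return (A3+(A4*A5)) - this is the overall T(s), already in the required normalized form

Therefore the answer is (3*s^4 - 12*s^3 - 3*s + 12)/(2*s^6 - 12*s^5 + 10*s^4 + 43*s^3 - 33*s^2 + 44*s - 108).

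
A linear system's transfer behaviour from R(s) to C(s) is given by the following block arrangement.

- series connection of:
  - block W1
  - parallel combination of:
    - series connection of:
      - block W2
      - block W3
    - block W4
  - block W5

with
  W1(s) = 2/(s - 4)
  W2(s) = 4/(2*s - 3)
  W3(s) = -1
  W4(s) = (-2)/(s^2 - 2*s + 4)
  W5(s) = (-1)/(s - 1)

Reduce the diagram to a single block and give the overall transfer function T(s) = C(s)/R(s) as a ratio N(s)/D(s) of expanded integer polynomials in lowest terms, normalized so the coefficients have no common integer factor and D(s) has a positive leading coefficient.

(1) multiply W2, W3 (series) gives (-4)/(2*s - 3)
(2) combine (W2*W3), W4 in parallel gives (-4*s^2 + 4*s - 10)/(2*s^3 - 7*s^2 + 14*s - 12)
(3) multiply W1, ((W2*W3)+W4), W5 (series) - this is the overall T(s), already in the required normalized form

Final answer: (8*s^2 - 8*s + 20)/(2*s^5 - 17*s^4 + 57*s^3 - 110*s^2 + 116*s - 48)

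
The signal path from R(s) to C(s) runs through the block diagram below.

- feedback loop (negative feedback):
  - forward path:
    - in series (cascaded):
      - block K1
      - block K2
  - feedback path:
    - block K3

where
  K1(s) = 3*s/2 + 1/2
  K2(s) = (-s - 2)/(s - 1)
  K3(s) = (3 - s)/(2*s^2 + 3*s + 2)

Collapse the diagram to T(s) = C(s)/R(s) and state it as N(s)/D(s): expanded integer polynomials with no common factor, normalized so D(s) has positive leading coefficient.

Reducing step by step:

(1) cascade K1, K2 = (-3*s^2 - 7*s - 2)/(2*s - 2)
(2) reduce the feedback loop with forward (K1*K2) and return K3; the result is T(s) itself (integer coefficients, no common factor, positive leading denominator coefficient)

Answer: (-6*s^4 - 23*s^3 - 31*s^2 - 20*s - 4)/(7*s^3 - 21*s - 10)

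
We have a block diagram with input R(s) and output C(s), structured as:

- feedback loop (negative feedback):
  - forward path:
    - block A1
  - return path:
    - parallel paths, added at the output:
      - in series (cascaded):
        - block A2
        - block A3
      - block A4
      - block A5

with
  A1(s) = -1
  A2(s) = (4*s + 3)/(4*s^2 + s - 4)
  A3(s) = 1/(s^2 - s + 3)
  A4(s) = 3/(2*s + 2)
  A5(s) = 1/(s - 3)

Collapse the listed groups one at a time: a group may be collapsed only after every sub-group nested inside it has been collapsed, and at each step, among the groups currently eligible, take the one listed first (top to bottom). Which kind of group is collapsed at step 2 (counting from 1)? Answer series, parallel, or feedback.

(1) combine A2, A3 in series
(2) combine (A2*A3), A4, A5 in parallel
(3) close the feedback loop around A1, ((A2*A3)+A4+A5)
Step 2: parallel.

Answer: parallel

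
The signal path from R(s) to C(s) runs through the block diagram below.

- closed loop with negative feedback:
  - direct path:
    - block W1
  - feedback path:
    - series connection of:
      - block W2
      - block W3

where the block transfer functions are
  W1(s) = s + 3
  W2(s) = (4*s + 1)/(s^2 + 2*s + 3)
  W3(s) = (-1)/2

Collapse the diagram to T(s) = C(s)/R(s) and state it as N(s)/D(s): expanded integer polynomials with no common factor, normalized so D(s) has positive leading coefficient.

First reduce the diagram to T(s).

Step 1: multiply W2, W3 (series): (-4*s - 1)/(2*s^2 + 4*s + 6)
Step 2: close the feedback loop around W1, (W2*W3): this yields T(s), and no further normalization is needed

Answer: (-2*s^3 - 10*s^2 - 18*s - 18)/(2*s^2 + 9*s - 3)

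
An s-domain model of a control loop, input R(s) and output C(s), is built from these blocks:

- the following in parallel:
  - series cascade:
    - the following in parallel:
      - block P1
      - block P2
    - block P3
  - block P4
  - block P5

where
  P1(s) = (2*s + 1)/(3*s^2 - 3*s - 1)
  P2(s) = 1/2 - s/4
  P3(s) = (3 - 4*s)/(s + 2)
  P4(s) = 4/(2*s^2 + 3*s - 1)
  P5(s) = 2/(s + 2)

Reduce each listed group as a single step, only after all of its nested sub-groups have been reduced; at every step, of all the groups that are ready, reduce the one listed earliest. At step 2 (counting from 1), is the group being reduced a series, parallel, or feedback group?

1. parallel reduction of P1, P2
2. series reduction of (P1+P2), P3
3. sum the parallel branches ((P1+P2)*P3), P4, P5
So the answer for step 2 is series.

Answer: series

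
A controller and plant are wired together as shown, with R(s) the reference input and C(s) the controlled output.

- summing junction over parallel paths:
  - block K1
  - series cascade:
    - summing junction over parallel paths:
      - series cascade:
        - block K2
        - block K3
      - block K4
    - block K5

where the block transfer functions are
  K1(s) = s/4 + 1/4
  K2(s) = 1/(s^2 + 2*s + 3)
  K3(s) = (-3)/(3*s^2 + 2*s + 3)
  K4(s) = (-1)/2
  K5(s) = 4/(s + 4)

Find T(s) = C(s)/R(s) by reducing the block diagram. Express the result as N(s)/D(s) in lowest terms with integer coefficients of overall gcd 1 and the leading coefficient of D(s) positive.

1. series reduction of K2, K3, giving (-3)/(3*s^4 + 8*s^3 + 16*s^2 + 12*s + 9)
2. parallel reduction of (K2*K3), K4, giving (-3*s^4 - 8*s^3 - 16*s^2 - 12*s - 15)/(6*s^4 + 16*s^3 + 32*s^2 + 24*s + 18)
3. series reduction of ((K2*K3)+K4), K5, giving (-6*s^4 - 16*s^3 - 32*s^2 - 24*s - 30)/(3*s^5 + 20*s^4 + 48*s^3 + 76*s^2 + 57*s + 36)
4. reduce the parallel group K1, (((K2*K3)+K4)*K5); the result is T(s) itself (integer coefficients, no common factor, positive leading denominator coefficient)

Answer: (3*s^6 + 23*s^5 + 44*s^4 + 60*s^3 + 5*s^2 - 3*s - 84)/(12*s^5 + 80*s^4 + 192*s^3 + 304*s^2 + 228*s + 144)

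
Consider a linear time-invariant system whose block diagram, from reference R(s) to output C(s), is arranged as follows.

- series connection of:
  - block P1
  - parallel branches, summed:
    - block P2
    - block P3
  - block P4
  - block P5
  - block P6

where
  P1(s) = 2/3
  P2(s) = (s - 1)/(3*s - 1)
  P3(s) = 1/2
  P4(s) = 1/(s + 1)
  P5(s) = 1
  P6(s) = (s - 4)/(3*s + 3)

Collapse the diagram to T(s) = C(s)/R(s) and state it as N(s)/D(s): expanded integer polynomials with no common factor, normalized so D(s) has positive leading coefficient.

1. combine P2, P3 in parallel: (5*s - 3)/(6*s - 2)
2. reduce the series chain P1, (P2+P3), P4, P5, P6; the result is T(s) itself (integer coefficients, no common factor, positive leading denominator coefficient)

Final answer: (5*s^2 - 23*s + 12)/(27*s^3 + 45*s^2 + 9*s - 9)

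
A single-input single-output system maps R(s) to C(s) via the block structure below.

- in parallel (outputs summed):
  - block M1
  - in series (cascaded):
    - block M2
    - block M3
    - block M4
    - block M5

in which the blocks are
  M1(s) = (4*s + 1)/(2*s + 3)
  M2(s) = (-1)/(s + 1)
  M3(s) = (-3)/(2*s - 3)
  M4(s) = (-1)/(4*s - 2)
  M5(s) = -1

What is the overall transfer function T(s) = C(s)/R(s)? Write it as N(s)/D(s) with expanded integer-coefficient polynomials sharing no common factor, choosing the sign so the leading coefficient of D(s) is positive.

Reducing step by step:

Step 1: combine M2, M3, M4, M5 in series, giving 3/(8*s^3 - 8*s^2 - 10*s + 6)
Step 2: reduce the parallel group M1, (M2*M3*M4*M5); the result is T(s) itself (integer coefficients, no common factor, positive leading denominator coefficient)

Answer: (32*s^4 - 24*s^3 - 48*s^2 + 20*s + 15)/(16*s^4 + 8*s^3 - 44*s^2 - 18*s + 18)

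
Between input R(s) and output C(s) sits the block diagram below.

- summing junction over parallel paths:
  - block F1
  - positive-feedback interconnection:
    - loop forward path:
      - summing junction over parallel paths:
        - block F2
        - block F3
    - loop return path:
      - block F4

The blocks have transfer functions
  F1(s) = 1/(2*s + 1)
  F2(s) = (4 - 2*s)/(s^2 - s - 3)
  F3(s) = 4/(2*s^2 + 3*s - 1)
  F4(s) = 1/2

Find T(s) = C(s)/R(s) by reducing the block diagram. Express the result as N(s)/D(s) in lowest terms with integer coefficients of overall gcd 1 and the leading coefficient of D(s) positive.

The answer is (-6*s^4 + 11*s^3 + 13*s^2 - 35*s - 5)/(4*s^5 + 8*s^4 - 23*s^3 - 39*s^2 + 9*s + 11).

Reasoning:
Step 1. parallel reduction of F2, F3: (-4*s^3 + 6*s^2 + 10*s - 16)/(2*s^4 + s^3 - 10*s^2 - 8*s + 3)
Step 2. close the feedback loop around (F2+F3), F4: (-4*s^3 + 6*s^2 + 10*s - 16)/(2*s^4 + 3*s^3 - 13*s^2 - 13*s + 11)
Step 3. reduce the parallel group F1, [(F2+F3)/(1-(F2+F3)*F4)]: this yields T(s), and no further normalization is needed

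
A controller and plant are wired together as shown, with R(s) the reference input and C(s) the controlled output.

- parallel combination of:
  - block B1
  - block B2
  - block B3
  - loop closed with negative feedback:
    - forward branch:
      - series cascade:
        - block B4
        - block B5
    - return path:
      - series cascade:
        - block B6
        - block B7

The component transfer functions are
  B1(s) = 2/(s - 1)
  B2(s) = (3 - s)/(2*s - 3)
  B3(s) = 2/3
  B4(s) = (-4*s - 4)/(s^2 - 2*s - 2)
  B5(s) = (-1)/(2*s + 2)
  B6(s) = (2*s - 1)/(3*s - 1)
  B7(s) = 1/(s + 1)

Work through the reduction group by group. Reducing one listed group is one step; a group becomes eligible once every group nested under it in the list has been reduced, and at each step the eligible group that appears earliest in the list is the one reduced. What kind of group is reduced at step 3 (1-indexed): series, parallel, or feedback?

1. cascade B4, B5
2. combine B6, B7 in series
3. reduce the feedback loop with forward (B4*B5) and return (B6*B7)
4. parallel reduction of B1, B2, B3, [(B4*B5)/(1+(B4*B5)*(B6*B7))]
Step 3 collapses a feedback group.

Therefore the answer is feedback.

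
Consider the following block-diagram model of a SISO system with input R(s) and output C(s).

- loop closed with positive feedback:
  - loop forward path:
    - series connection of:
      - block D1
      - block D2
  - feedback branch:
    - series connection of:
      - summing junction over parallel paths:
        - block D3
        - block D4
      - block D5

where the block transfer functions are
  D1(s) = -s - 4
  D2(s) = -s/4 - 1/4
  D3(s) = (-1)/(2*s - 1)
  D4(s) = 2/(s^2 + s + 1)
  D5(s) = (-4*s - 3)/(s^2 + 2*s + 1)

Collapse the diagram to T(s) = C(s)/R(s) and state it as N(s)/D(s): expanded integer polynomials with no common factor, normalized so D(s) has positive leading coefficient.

First reduce the diagram to T(s).

(1) multiply D1, D2 (series) gives s^2/4 + 5*s/4 + 1
(2) add D3, D4 (parallel) gives (-s^2 + 3*s - 3)/(2*s^3 + s^2 + s - 1)
(3) cascade (D3+D4), D5 gives (4*s^3 - 9*s^2 + 3*s + 9)/(2*s^5 + 5*s^4 + 5*s^3 + 2*s^2 - s - 1)
(4) collapse the loop ((D1*D2) forward, ((D3+D4)*D5) return) - this is the overall T(s), already in the required normalized form

Answer: (2*s^6 + 13*s^5 + 25*s^4 + 22*s^3 + 7*s^2 - 5*s - 4)/(4*s^4 + 5*s^3 + 41*s^2 - 21*s - 40)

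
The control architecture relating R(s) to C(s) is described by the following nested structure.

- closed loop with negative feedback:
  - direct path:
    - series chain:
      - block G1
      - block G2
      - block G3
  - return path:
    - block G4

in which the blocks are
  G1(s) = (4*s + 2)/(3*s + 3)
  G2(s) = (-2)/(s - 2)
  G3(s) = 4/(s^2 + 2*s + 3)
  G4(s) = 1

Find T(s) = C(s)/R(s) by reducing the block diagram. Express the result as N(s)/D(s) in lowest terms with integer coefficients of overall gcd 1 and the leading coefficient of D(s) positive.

Step 1: series reduction of G1, G2, G3: (-32*s - 16)/(3*s^4 + 3*s^3 - 3*s^2 - 21*s - 18)
Step 2: close the feedback loop around (G1*G2*G3), G4 - this is the overall T(s), already in the required normalized form

Hence the answer: (-32*s - 16)/(3*s^4 + 3*s^3 - 3*s^2 - 53*s - 34)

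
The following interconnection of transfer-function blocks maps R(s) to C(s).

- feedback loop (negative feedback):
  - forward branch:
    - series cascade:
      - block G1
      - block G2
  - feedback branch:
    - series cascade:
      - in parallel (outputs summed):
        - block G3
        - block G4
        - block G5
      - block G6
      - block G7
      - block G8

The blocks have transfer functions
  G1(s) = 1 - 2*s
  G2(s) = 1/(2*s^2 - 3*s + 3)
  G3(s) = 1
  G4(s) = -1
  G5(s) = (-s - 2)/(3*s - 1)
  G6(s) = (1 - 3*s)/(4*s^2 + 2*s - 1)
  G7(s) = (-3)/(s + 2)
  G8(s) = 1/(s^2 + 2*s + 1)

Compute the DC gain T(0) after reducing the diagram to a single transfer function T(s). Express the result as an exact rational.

Reducing step by step:

Step 1: series reduction of G1, G2, giving (1 - 2*s)/(2*s^2 - 3*s + 3)
Step 2: add G3, G4, G5 (parallel), giving (-s - 2)/(3*s - 1)
Step 3: multiply (G3+G4+G5), G6, G7, G8 (series), giving (-3)/(4*s^4 + 10*s^3 + 7*s^2 - 1)
Step 4: reduce the feedback loop with forward (G1*G2) and return ((G3+G4+G5)*G6*G7*G8), giving (-8*s^5 - 16*s^4 - 4*s^3 + 7*s^2 + 2*s - 1)/(8*s^6 + 8*s^5 - 4*s^4 + 9*s^3 + 19*s^2 + 9*s - 6)
Step 4 gives the overall T(s). Then T(0) = -1/(-6) = 1/6.

Answer: 1/6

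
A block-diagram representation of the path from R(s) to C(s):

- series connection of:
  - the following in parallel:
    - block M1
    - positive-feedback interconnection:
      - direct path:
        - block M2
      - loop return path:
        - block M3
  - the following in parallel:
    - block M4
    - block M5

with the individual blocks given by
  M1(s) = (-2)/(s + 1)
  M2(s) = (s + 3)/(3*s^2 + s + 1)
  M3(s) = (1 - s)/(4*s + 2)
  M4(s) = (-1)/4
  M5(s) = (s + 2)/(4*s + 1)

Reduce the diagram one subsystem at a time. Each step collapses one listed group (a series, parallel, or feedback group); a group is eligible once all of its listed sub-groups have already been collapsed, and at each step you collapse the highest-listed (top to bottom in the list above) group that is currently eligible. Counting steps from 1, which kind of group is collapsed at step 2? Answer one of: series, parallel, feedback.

(1) close the feedback loop around M2, M3
(2) sum the parallel branches M1, [M2/(1-M2*M3)]
(3) reduce the parallel group M4, M5
(4) multiply (M1+[M2/(1-M2*M3)]), (M4+M5) (series)
At step 2 the group reduced is parallel.

Final answer: parallel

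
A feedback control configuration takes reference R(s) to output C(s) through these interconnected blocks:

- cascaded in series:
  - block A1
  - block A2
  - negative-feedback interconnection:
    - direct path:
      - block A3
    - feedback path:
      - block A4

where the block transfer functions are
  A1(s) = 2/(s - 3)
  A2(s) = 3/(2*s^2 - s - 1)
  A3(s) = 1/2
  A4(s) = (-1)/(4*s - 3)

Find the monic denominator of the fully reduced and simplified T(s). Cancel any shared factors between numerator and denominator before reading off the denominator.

Answer: s^4 - 35*s^3/8 + 65*s^2/16 + 5*s/8 - 21/16

Working:
Step 1: close the feedback loop around A3, A4 -> (4*s - 3)/(8*s - 7)
Step 2: reduce the series chain A1, A2, [A3/(1+A3*A4)] -> (24*s - 18)/(16*s^4 - 70*s^3 + 65*s^2 + 10*s - 21)
No further cancellation is possible in the step-2 result, so that is T(s). Its denominator becomes monic after dividing by the leading coefficient 16.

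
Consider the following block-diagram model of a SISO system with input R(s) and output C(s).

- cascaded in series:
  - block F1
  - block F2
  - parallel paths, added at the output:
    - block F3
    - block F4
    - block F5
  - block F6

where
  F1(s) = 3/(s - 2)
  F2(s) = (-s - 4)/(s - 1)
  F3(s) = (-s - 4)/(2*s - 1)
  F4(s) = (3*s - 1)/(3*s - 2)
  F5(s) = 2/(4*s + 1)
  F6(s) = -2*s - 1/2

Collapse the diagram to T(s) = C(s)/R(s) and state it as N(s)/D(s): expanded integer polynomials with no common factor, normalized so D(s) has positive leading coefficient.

Step 1: reduce the parallel group F3, F4, F5: (12*s^3 - 45*s^2 + 7*s + 13)/(24*s^3 - 22*s^2 + s + 2)
Step 2: series reduction of F1, F2, (F3+F4+F5), F6: this yields T(s), and no further normalization is needed

Therefore the answer is (36*s^4 + 9*s^3 - 519*s^2 + 123*s + 156)/(12*s^4 - 50*s^3 + 70*s^2 - 40*s + 8).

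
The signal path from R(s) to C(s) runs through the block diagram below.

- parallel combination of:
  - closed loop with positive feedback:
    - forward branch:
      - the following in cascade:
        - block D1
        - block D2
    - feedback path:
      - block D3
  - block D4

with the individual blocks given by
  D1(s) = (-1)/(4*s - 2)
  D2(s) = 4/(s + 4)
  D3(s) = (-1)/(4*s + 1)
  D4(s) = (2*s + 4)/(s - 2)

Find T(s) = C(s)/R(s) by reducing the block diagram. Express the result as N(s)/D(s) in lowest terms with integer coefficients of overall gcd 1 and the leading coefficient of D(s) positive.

Reducing step by step:

Step 1 - combine D1, D2 in series -> (-2)/(2*s^2 + 7*s - 4)
Step 2 - feedback reduction of (D1*D2), D3 -> (-8*s - 2)/(8*s^3 + 30*s^2 - 9*s - 6)
Step 3 - parallel reduction of [(D1*D2)/(1-(D1*D2)*D3)], D4, which is the overall transfer function T(s) = C(s)/R(s) in lowest terms

Answer: (16*s^4 + 92*s^3 + 94*s^2 - 34*s - 20)/(8*s^4 + 14*s^3 - 69*s^2 + 12*s + 12)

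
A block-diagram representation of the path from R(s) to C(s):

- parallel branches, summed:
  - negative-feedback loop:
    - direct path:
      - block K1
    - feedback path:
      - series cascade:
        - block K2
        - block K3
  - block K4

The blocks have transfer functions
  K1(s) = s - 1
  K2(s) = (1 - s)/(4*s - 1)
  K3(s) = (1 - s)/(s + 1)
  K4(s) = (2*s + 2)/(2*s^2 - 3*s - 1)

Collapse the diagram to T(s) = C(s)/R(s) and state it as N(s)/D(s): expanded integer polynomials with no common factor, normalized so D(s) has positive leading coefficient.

1. combine K2, K3 in series gives (s^2 - 2*s + 1)/(4*s^2 + 3*s - 1)
2. apply the feedback formula to K1, (K2*K3) gives (4*s^3 - s^2 - 4*s + 1)/(s^3 + s^2 + 6*s - 2)
3. combine [K1/(1+K1*(K2*K3))], K4 in parallel, which is the overall transfer function T(s) = C(s)/R(s) in lowest terms

Answer: (8*s^5 - 12*s^4 - 5*s^3 + 29*s^2 + 9*s - 5)/(2*s^5 - s^4 + 8*s^3 - 23*s^2 + 2)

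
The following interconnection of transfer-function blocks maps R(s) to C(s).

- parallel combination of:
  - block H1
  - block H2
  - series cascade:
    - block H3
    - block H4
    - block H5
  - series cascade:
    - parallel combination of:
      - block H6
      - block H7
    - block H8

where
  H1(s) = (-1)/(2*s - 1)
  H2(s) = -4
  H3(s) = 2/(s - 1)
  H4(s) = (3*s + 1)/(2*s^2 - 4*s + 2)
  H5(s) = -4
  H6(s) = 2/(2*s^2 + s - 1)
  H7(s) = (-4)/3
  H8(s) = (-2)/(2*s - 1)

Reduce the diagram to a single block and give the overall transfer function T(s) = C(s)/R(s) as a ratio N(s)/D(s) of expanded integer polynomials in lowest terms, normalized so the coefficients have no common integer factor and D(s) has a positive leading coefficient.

First reduce the diagram to T(s).

(1) combine H3, H4, H5 in series, giving (-12*s - 4)/(s^3 - 3*s^2 + 3*s - 1)
(2) combine H6, H7 in parallel, giving (-8*s^2 - 4*s + 10)/(6*s^2 + 3*s - 3)
(3) series reduction of (H6+H7), H8, giving (16*s^2 + 8*s - 20)/(12*s^3 - 9*s + 3)
(4) add H1, H2, (H3*H4*H5), ((H6+H7)*H8) (parallel): this yields T(s), and no further normalization is needed

Answer: (-48*s^6 + 154*s^5 - 277*s^4 - 122*s^3 + 308*s^2 - 128*s + 17)/(12*s^6 - 36*s^5 + 27*s^4 + 18*s^3 - 36*s^2 + 18*s - 3)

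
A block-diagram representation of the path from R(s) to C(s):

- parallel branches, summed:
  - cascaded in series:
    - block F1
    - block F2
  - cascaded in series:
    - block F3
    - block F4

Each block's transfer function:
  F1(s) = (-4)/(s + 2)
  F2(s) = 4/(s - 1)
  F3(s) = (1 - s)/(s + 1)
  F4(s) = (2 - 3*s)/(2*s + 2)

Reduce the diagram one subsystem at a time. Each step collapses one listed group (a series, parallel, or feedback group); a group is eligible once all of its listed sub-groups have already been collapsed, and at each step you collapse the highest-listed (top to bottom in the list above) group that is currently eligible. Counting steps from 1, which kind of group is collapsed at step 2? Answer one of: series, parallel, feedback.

[1] series reduction of F1, F2
[2] series reduction of F3, F4
[3] sum the parallel branches (F1*F2), (F3*F4)
The group at step 2 is a series group.

Final answer: series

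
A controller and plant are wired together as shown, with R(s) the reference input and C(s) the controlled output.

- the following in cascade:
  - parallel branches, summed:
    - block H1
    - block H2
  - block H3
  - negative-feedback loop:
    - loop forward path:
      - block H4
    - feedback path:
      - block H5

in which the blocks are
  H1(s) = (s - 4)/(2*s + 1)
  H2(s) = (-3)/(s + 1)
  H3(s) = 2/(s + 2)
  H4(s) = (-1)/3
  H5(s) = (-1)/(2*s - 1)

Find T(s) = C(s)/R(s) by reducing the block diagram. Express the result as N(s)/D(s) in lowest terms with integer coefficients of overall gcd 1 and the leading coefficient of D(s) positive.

First reduce the diagram to T(s).

Step 1 - parallel reduction of H1, H2 gives (s^2 - 9*s - 7)/(2*s^2 + 3*s + 1)
Step 2 - reduce the feedback loop with forward H4 and return H5 gives (1 - 2*s)/(6*s - 2)
Step 3 - multiply (H1+H2), H3, [H4/(1+H4*H5)] (series) - this is the overall T(s), already in the required normalized form

Answer: (-2*s^3 + 19*s^2 + 5*s - 7)/(6*s^4 + 19*s^3 + 14*s^2 - s - 2)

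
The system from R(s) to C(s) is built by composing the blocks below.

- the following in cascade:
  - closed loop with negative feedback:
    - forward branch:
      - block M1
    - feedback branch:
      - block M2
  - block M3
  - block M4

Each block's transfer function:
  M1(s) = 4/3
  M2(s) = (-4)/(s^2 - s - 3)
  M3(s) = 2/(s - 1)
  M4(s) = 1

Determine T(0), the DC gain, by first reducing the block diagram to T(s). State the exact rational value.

1. collapse the loop (M1 forward, M2 return) = (4*s^2 - 4*s - 12)/(3*s^2 - 3*s - 25)
2. combine [M1/(1+M1*M2)], M3, M4 in series = (8*s^2 - 8*s - 24)/(3*s^3 - 6*s^2 - 22*s + 25)
The step-2 result is T(s). Setting s = 0: T(0) = -24/25.

Therefore the answer is -24/25.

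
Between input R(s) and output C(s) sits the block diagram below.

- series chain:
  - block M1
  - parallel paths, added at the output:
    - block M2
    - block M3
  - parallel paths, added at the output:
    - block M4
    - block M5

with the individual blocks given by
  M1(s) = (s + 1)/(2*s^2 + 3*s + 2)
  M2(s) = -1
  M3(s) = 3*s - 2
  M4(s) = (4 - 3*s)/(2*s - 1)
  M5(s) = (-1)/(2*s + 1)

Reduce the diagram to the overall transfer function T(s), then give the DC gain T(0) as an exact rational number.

1. parallel reduction of M2, M3; result 3*s - 3
2. sum the parallel branches M4, M5; result (-6*s^2 + 3*s + 5)/(4*s^2 - 1)
3. combine M1, (M2+M3), (M4+M5) in series; result (-18*s^4 + 9*s^3 + 33*s^2 - 9*s - 15)/(8*s^4 + 12*s^3 + 6*s^2 - 3*s - 2)
DC gain: substitute s = 0 into T(s) from step 3: T(0) = -15/(-2) = 15/2.

Answer: 15/2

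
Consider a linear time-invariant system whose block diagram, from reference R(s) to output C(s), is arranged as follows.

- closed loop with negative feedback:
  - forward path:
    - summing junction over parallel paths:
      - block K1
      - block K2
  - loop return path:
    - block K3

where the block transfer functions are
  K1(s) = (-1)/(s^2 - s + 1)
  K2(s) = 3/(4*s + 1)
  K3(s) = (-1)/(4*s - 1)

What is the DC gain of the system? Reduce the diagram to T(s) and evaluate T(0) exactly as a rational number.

Step 1. sum the parallel branches K1, K2 -> (3*s^2 - 7*s + 2)/(4*s^3 - 3*s^2 + 3*s + 1)
Step 2. close the feedback loop around (K1+K2), K3 -> (12*s^3 - 31*s^2 + 15*s - 2)/(16*s^4 - 16*s^3 + 12*s^2 + 8*s - 3)
Step 2 gives the overall T(s). Then T(0) = -2/(-3) = 2/3.

Answer: 2/3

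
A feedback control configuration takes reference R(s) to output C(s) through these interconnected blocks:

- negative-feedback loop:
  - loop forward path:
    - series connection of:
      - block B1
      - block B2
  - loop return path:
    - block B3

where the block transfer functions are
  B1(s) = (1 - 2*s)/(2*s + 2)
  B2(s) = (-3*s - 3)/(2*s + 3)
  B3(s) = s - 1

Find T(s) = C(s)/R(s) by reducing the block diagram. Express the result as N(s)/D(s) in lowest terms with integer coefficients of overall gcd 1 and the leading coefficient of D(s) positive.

(1) reduce the series chain B1, B2 = (6*s - 3)/(4*s + 6)
(2) collapse the loop ((B1*B2) forward, B3 return); the result is T(s) itself (integer coefficients, no common factor, positive leading denominator coefficient)

Final answer: (6*s - 3)/(6*s^2 - 5*s + 9)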